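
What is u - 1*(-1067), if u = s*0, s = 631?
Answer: 1067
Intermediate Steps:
u = 0 (u = 631*0 = 0)
u - 1*(-1067) = 0 - 1*(-1067) = 0 + 1067 = 1067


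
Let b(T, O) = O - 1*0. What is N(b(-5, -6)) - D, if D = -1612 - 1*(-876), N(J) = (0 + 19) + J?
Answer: 749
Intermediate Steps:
b(T, O) = O (b(T, O) = O + 0 = O)
N(J) = 19 + J
D = -736 (D = -1612 + 876 = -736)
N(b(-5, -6)) - D = (19 - 6) - 1*(-736) = 13 + 736 = 749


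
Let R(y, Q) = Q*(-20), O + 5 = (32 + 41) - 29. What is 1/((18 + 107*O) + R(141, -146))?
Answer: 1/7111 ≈ 0.00014063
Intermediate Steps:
O = 39 (O = -5 + ((32 + 41) - 29) = -5 + (73 - 29) = -5 + 44 = 39)
R(y, Q) = -20*Q
1/((18 + 107*O) + R(141, -146)) = 1/((18 + 107*39) - 20*(-146)) = 1/((18 + 4173) + 2920) = 1/(4191 + 2920) = 1/7111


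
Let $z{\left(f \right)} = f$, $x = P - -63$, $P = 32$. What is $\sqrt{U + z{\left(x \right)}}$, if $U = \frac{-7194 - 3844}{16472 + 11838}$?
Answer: $\frac{\sqrt{18956460930}}{14155} \approx 9.7268$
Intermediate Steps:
$x = 95$ ($x = 32 - -63 = 32 + 63 = 95$)
$U = - \frac{5519}{14155}$ ($U = - \frac{11038}{28310} = \left(-11038\right) \frac{1}{28310} = - \frac{5519}{14155} \approx -0.3899$)
$\sqrt{U + z{\left(x \right)}} = \sqrt{- \frac{5519}{14155} + 95} = \sqrt{\frac{1339206}{14155}} = \frac{\sqrt{18956460930}}{14155}$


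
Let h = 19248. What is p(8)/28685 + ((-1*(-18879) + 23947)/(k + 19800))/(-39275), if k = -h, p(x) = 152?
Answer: 8986373/2703848100 ≈ 0.0033235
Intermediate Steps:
k = -19248 (k = -1*19248 = -19248)
p(8)/28685 + ((-1*(-18879) + 23947)/(k + 19800))/(-39275) = 152/28685 + ((-1*(-18879) + 23947)/(-19248 + 19800))/(-39275) = 152*(1/28685) + ((18879 + 23947)/552)*(-1/39275) = 152/28685 + (42826*(1/552))*(-1/39275) = 152/28685 + (931/12)*(-1/39275) = 152/28685 - 931/471300 = 8986373/2703848100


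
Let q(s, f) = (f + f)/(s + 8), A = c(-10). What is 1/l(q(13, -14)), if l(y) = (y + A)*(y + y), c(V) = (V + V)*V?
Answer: -9/4768 ≈ -0.0018876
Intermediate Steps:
c(V) = 2*V² (c(V) = (2*V)*V = 2*V²)
A = 200 (A = 2*(-10)² = 2*100 = 200)
q(s, f) = 2*f/(8 + s) (q(s, f) = (2*f)/(8 + s) = 2*f/(8 + s))
l(y) = 2*y*(200 + y) (l(y) = (y + 200)*(y + y) = (200 + y)*(2*y) = 2*y*(200 + y))
1/l(q(13, -14)) = 1/(2*(2*(-14)/(8 + 13))*(200 + 2*(-14)/(8 + 13))) = 1/(2*(2*(-14)/21)*(200 + 2*(-14)/21)) = 1/(2*(2*(-14)*(1/21))*(200 + 2*(-14)*(1/21))) = 1/(2*(-4/3)*(200 - 4/3)) = 1/(2*(-4/3)*(596/3)) = 1/(-4768/9) = -9/4768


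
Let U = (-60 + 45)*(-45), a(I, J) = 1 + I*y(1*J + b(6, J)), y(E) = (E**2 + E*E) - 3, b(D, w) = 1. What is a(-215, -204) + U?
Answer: -17718549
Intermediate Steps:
y(E) = -3 + 2*E**2 (y(E) = (E**2 + E**2) - 3 = 2*E**2 - 3 = -3 + 2*E**2)
a(I, J) = 1 + I*(-3 + 2*(1 + J)**2) (a(I, J) = 1 + I*(-3 + 2*(1*J + 1)**2) = 1 + I*(-3 + 2*(J + 1)**2) = 1 + I*(-3 + 2*(1 + J)**2))
U = 675 (U = -15*(-45) = 675)
a(-215, -204) + U = (1 - 215*(-3 + 2*(1 - 204)**2)) + 675 = (1 - 215*(-3 + 2*(-203)**2)) + 675 = (1 - 215*(-3 + 2*41209)) + 675 = (1 - 215*(-3 + 82418)) + 675 = (1 - 215*82415) + 675 = (1 - 17719225) + 675 = -17719224 + 675 = -17718549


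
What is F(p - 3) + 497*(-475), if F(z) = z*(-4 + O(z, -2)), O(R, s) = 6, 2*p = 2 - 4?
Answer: -236083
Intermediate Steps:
p = -1 (p = (2 - 4)/2 = (½)*(-2) = -1)
F(z) = 2*z (F(z) = z*(-4 + 6) = z*2 = 2*z)
F(p - 3) + 497*(-475) = 2*(-1 - 3) + 497*(-475) = 2*(-4) - 236075 = -8 - 236075 = -236083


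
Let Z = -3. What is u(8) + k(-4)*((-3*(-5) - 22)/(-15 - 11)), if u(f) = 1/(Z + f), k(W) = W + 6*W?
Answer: -477/65 ≈ -7.3385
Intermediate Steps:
k(W) = 7*W
u(f) = 1/(-3 + f)
u(8) + k(-4)*((-3*(-5) - 22)/(-15 - 11)) = 1/(-3 + 8) + (7*(-4))*((-3*(-5) - 22)/(-15 - 11)) = 1/5 - 28*(15 - 22)/(-26) = 1/5 - (-196)*(-1)/26 = 1/5 - 28*7/26 = 1/5 - 98/13 = -477/65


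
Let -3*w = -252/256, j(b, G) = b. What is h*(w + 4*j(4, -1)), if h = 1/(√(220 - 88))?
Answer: 95*√33/384 ≈ 1.4212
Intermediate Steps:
h = √33/66 (h = 1/(√132) = 1/(2*√33) = √33/66 ≈ 0.087039)
w = 21/64 (w = -(-84)/256 = -⅓*(-63/64) = 21/64 ≈ 0.32813)
h*(w + 4*j(4, -1)) = (√33/66)*(21/64 + 4*4) = (√33/66)*(21/64 + 16) = (√33/66)*(1045/64) = 95*√33/384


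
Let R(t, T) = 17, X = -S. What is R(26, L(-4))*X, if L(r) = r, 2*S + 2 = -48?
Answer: 425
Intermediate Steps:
S = -25 (S = -1 + (½)*(-48) = -1 - 24 = -25)
X = 25 (X = -1*(-25) = 25)
R(26, L(-4))*X = 17*25 = 425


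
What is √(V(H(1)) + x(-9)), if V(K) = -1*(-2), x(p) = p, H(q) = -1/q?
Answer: I*√7 ≈ 2.6458*I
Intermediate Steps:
V(K) = 2
√(V(H(1)) + x(-9)) = √(2 - 9) = √(-7) = I*√7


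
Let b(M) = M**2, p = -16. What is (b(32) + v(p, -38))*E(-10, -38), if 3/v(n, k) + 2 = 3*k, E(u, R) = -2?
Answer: -118781/58 ≈ -2047.9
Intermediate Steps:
v(n, k) = 3/(-2 + 3*k)
(b(32) + v(p, -38))*E(-10, -38) = (32**2 + 3/(-2 + 3*(-38)))*(-2) = (1024 + 3/(-2 - 114))*(-2) = (1024 + 3/(-116))*(-2) = (1024 + 3*(-1/116))*(-2) = (1024 - 3/116)*(-2) = (118781/116)*(-2) = -118781/58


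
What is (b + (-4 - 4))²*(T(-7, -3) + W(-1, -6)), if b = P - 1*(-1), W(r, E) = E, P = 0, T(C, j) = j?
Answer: -441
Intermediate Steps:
b = 1 (b = 0 - 1*(-1) = 0 + 1 = 1)
(b + (-4 - 4))²*(T(-7, -3) + W(-1, -6)) = (1 + (-4 - 4))²*(-3 - 6) = (1 - 8)²*(-9) = (-7)²*(-9) = 49*(-9) = -441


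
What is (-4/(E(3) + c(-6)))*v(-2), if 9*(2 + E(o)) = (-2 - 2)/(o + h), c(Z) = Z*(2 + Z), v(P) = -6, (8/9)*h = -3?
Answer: 324/313 ≈ 1.0351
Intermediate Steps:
h = -27/8 (h = (9/8)*(-3) = -27/8 ≈ -3.3750)
E(o) = -2 - 4/(9*(-27/8 + o)) (E(o) = -2 + ((-2 - 2)/(o - 27/8))/9 = -2 + (-4/(-27/8 + o))/9 = -2 - 4/(9*(-27/8 + o)))
(-4/(E(3) + c(-6)))*v(-2) = -4/(2*(227 - 72*3)/(9*(-27 + 8*3)) - 6*(2 - 6))*(-6) = -4/(2*(227 - 216)/(9*(-27 + 24)) - 6*(-4))*(-6) = -4/((2/9)*11/(-3) + 24)*(-6) = -4/((2/9)*(-⅓)*11 + 24)*(-6) = -4/(-22/27 + 24)*(-6) = -4/626/27*(-6) = -4*27/626*(-6) = -54/313*(-6) = 324/313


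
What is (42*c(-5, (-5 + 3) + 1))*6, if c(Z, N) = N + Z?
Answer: -1512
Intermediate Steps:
(42*c(-5, (-5 + 3) + 1))*6 = (42*(((-5 + 3) + 1) - 5))*6 = (42*((-2 + 1) - 5))*6 = (42*(-1 - 5))*6 = (42*(-6))*6 = -252*6 = -1512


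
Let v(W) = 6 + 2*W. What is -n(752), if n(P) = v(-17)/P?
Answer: 7/188 ≈ 0.037234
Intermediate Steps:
n(P) = -28/P (n(P) = (6 + 2*(-17))/P = (6 - 34)/P = -28/P)
-n(752) = -(-28)/752 = -1*(-7/188) = 7/188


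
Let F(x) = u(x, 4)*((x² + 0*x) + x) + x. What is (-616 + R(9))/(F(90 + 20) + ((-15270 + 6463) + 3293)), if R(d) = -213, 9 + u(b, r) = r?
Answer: 829/66454 ≈ 0.012475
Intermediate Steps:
u(b, r) = -9 + r
F(x) = -5*x² - 4*x (F(x) = (-9 + 4)*((x² + 0*x) + x) + x = -5*((x² + 0) + x) + x = -5*(x² + x) + x = -5*(x + x²) + x = (-5*x - 5*x²) + x = -5*x² - 4*x)
(-616 + R(9))/(F(90 + 20) + ((-15270 + 6463) + 3293)) = (-616 - 213)/((90 + 20)*(-4 - 5*(90 + 20)) + ((-15270 + 6463) + 3293)) = -829/(110*(-4 - 5*110) + (-8807 + 3293)) = -829/(110*(-4 - 550) - 5514) = -829/(110*(-554) - 5514) = -829/(-60940 - 5514) = -829/(-66454) = -829*(-1/66454) = 829/66454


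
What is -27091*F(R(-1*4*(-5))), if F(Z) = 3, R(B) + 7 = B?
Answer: -81273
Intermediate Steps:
R(B) = -7 + B
-27091*F(R(-1*4*(-5))) = -27091*3 = -81273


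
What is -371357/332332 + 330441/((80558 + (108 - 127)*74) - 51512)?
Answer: 3555421819/328059160 ≈ 10.838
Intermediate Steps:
-371357/332332 + 330441/((80558 + (108 - 127)*74) - 51512) = -371357*1/332332 + 330441/((80558 - 19*74) - 51512) = -53051/47476 + 330441/((80558 - 1406) - 51512) = -53051/47476 + 330441/(79152 - 51512) = -53051/47476 + 330441/27640 = 3555421819/328059160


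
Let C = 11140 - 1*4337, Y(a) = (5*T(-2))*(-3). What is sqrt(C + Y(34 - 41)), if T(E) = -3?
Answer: 8*sqrt(107) ≈ 82.753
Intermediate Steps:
Y(a) = 45 (Y(a) = (5*(-3))*(-3) = -15*(-3) = 45)
C = 6803 (C = 11140 - 4337 = 6803)
sqrt(C + Y(34 - 41)) = sqrt(6803 + 45) = sqrt(6848) = 8*sqrt(107)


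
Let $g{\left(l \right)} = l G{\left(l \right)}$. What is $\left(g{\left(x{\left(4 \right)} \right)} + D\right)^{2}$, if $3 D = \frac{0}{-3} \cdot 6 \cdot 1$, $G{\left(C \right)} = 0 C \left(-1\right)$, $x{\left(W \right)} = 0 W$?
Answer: $0$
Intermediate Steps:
$x{\left(W \right)} = 0$
$G{\left(C \right)} = 0$ ($G{\left(C \right)} = 0 \left(-1\right) = 0$)
$g{\left(l \right)} = 0$ ($g{\left(l \right)} = l 0 = 0$)
$D = 0$ ($D = \frac{\frac{0}{-3} \cdot 6 \cdot 1}{3} = \frac{0 \left(- \frac{1}{3}\right) 6 \cdot 1}{3} = \frac{0 \cdot 6 \cdot 1}{3} = \frac{0 \cdot 1}{3} = \frac{1}{3} \cdot 0 = 0$)
$\left(g{\left(x{\left(4 \right)} \right)} + D\right)^{2} = \left(0 + 0\right)^{2} = 0^{2} = 0$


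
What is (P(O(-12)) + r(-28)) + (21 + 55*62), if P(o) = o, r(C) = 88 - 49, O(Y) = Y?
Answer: 3458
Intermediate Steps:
r(C) = 39
(P(O(-12)) + r(-28)) + (21 + 55*62) = (-12 + 39) + (21 + 55*62) = 27 + (21 + 3410) = 27 + 3431 = 3458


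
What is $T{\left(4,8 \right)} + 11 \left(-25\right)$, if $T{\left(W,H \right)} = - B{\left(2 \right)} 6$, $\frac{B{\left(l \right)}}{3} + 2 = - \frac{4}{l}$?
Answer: $-203$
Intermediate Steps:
$B{\left(l \right)} = -6 - \frac{12}{l}$ ($B{\left(l \right)} = -6 + 3 \left(- \frac{4}{l}\right) = -6 - \frac{12}{l}$)
$T{\left(W,H \right)} = 72$ ($T{\left(W,H \right)} = - (-6 - \frac{12}{2}) 6 = - (-6 - 6) 6 = \left(-1\right) \left(-12\right) 6 = 12 \cdot 6 = 72$)
$T{\left(4,8 \right)} + 11 \left(-25\right) = 72 + 11 \left(-25\right) = 72 - 275 = -203$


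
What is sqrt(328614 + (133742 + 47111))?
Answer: sqrt(509467) ≈ 713.77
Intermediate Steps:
sqrt(328614 + (133742 + 47111)) = sqrt(328614 + 180853) = sqrt(509467)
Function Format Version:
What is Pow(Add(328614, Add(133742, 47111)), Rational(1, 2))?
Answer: Pow(509467, Rational(1, 2)) ≈ 713.77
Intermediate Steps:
Pow(Add(328614, Add(133742, 47111)), Rational(1, 2)) = Pow(Add(328614, 180853), Rational(1, 2)) = Pow(509467, Rational(1, 2))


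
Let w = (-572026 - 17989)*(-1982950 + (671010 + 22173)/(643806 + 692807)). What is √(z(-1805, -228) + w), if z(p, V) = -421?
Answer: 2*√522547859422520614393954/1336613 ≈ 1.0817e+6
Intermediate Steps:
w = 1563797029089357505/1336613 (w = -590015*(-1982950 + 693183/1336613) = -590015*(-2650436055167/1336613) = 1563797029089357505/1336613 ≈ 1.1700e+12)
√(z(-1805, -228) + w) = √(-421 + 1563797029089357505/1336613) = √(1563797028526643432/1336613) = 2*√522547859422520614393954/1336613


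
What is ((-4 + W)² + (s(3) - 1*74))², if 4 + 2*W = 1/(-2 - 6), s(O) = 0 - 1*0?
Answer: 90916225/65536 ≈ 1387.3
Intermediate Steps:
s(O) = 0 (s(O) = 0 + 0 = 0)
W = -33/16 (W = -2 + 1/(2*(-2 - 6)) = -2 + (½)/(-8) = -2 + (½)*(-⅛) = -2 - 1/16 = -33/16 ≈ -2.0625)
((-4 + W)² + (s(3) - 1*74))² = ((-4 - 33/16)² + (0 - 1*74))² = ((-97/16)² + (0 - 74))² = (9409/256 - 74)² = (-9535/256)² = 90916225/65536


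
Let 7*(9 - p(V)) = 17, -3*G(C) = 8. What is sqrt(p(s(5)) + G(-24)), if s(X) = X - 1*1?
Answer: sqrt(1722)/21 ≈ 1.9760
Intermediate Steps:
s(X) = -1 + X (s(X) = X - 1 = -1 + X)
G(C) = -8/3 (G(C) = -1/3*8 = -8/3)
p(V) = 46/7 (p(V) = 9 - 1/7*17 = 9 - 17/7 = 46/7)
sqrt(p(s(5)) + G(-24)) = sqrt(46/7 - 8/3) = sqrt(82/21) = sqrt(1722)/21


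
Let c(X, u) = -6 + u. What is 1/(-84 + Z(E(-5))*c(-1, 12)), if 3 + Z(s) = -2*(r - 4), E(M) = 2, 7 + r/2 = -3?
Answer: 1/186 ≈ 0.0053763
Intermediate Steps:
r = -20 (r = -14 + 2*(-3) = -14 - 6 = -20)
Z(s) = 45 (Z(s) = -3 - 2*(-20 - 4) = -3 - 2*(-24) = -3 + 48 = 45)
1/(-84 + Z(E(-5))*c(-1, 12)) = 1/(-84 + 45*(-6 + 12)) = 1/(-84 + 45*6) = 1/(-84 + 270) = 1/186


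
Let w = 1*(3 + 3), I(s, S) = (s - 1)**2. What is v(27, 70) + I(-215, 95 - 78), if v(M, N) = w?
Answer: 46662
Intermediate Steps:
I(s, S) = (-1 + s)**2
w = 6 (w = 1*6 = 6)
v(M, N) = 6
v(27, 70) + I(-215, 95 - 78) = 6 + (-1 - 215)**2 = 6 + (-216)**2 = 6 + 46656 = 46662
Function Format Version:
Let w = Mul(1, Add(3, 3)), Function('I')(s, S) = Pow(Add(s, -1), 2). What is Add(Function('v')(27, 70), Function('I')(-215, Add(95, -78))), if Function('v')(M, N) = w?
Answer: 46662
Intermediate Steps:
Function('I')(s, S) = Pow(Add(-1, s), 2)
w = 6 (w = Mul(1, 6) = 6)
Function('v')(M, N) = 6
Add(Function('v')(27, 70), Function('I')(-215, Add(95, -78))) = Add(6, Pow(Add(-1, -215), 2)) = Add(6, Pow(-216, 2)) = Add(6, 46656) = 46662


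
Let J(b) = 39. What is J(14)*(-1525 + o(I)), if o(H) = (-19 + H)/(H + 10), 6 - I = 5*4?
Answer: -236613/4 ≈ -59153.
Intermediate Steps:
I = -14 (I = 6 - 5*4 = 6 - 1*20 = 6 - 20 = -14)
o(H) = (-19 + H)/(10 + H)
J(14)*(-1525 + o(I)) = 39*(-1525 + (-19 - 14)/(10 - 14)) = 39*(-1525 - 33/(-4)) = 39*(-1525 - 1/4*(-33)) = 39*(-1525 + 33/4) = 39*(-6067/4) = -236613/4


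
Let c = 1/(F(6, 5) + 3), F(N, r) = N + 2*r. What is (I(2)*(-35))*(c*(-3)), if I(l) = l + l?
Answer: 420/19 ≈ 22.105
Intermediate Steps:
I(l) = 2*l
c = 1/19 (c = 1/((6 + 2*5) + 3) = 1/((6 + 10) + 3) = 1/(16 + 3) = 1/19 ≈ 0.052632)
(I(2)*(-35))*(c*(-3)) = ((2*2)*(-35))*((1/19)*(-3)) = (4*(-35))*(-3/19) = -140*(-3/19) = 420/19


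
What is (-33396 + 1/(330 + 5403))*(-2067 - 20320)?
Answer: 4286198610329/5733 ≈ 7.4764e+8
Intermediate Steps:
(-33396 + 1/(330 + 5403))*(-2067 - 20320) = (-33396 + 1/5733)*(-22387) = -191459267/5733*(-22387) = 4286198610329/5733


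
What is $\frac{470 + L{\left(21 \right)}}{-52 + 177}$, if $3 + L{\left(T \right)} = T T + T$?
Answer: $\frac{929}{125} \approx 7.432$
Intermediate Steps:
$L{\left(T \right)} = -3 + T + T^{2}$ ($L{\left(T \right)} = -3 + \left(T T + T\right) = -3 + \left(T^{2} + T\right) = -3 + \left(T + T^{2}\right) = -3 + T + T^{2}$)
$\frac{470 + L{\left(21 \right)}}{-52 + 177} = \frac{470 + \left(-3 + 21 + 21^{2}\right)}{-52 + 177} = \frac{470 + \left(-3 + 21 + 441\right)}{125} = \left(470 + 459\right) \frac{1}{125} = 929 \cdot \frac{1}{125} = \frac{929}{125}$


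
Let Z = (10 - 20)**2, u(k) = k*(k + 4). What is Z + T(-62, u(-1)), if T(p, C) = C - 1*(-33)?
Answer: 130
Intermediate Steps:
u(k) = k*(4 + k)
T(p, C) = 33 + C (T(p, C) = C + 33 = 33 + C)
Z = 100 (Z = (-10)**2 = 100)
Z + T(-62, u(-1)) = 100 + (33 - (4 - 1)) = 100 + (33 - 1*3) = 100 + (33 - 3) = 100 + 30 = 130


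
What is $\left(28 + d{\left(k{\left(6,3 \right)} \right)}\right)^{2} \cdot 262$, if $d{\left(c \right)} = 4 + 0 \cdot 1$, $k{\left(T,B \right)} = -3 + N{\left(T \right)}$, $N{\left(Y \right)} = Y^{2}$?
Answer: $268288$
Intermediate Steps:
$k{\left(T,B \right)} = -3 + T^{2}$
$d{\left(c \right)} = 4$ ($d{\left(c \right)} = 4 + 0 = 4$)
$\left(28 + d{\left(k{\left(6,3 \right)} \right)}\right)^{2} \cdot 262 = \left(28 + 4\right)^{2} \cdot 262 = 32^{2} \cdot 262 = 1024 \cdot 262 = 268288$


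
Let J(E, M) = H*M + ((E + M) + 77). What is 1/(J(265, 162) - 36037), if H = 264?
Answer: 1/7235 ≈ 0.00013822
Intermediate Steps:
J(E, M) = 77 + E + 265*M (J(E, M) = 264*M + ((E + M) + 77) = 264*M + (77 + E + M) = 77 + E + 265*M)
1/(J(265, 162) - 36037) = 1/((77 + 265 + 265*162) - 36037) = 1/((77 + 265 + 42930) - 36037) = 1/(43272 - 36037) = 1/7235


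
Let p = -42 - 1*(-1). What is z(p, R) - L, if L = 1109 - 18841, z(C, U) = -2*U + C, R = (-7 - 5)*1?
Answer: 17715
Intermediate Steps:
p = -41 (p = -42 + 1 = -41)
R = -12 (R = -12*1 = -12)
z(C, U) = C - 2*U
L = -17732
z(p, R) - L = (-41 - 2*(-12)) - 1*(-17732) = (-41 + 24) + 17732 = -17 + 17732 = 17715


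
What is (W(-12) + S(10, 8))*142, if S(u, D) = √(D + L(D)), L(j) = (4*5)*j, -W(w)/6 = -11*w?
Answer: -112464 + 284*√42 ≈ -1.1062e+5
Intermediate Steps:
W(w) = 66*w (W(w) = -(-66)*w = 66*w)
L(j) = 20*j
S(u, D) = √21*√D (S(u, D) = √(D + 20*D) = √(21*D) = √21*√D)
(W(-12) + S(10, 8))*142 = (66*(-12) + √21*√8)*142 = (-792 + √21*(2*√2))*142 = (-792 + 2*√42)*142 = -112464 + 284*√42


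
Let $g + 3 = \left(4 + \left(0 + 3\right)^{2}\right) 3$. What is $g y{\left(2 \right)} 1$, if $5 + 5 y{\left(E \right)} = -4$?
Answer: $- \frac{324}{5} \approx -64.8$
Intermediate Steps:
$y{\left(E \right)} = - \frac{9}{5}$ ($y{\left(E \right)} = -1 + \frac{1}{5} \left(-4\right) = -1 - \frac{4}{5} = - \frac{9}{5}$)
$g = 36$ ($g = -3 + \left(4 + \left(0 + 3\right)^{2}\right) 3 = -3 + \left(4 + 3^{2}\right) 3 = -3 + \left(4 + 9\right) 3 = -3 + 13 \cdot 3 = -3 + 39 = 36$)
$g y{\left(2 \right)} 1 = 36 \left(- \frac{9}{5}\right) 1 = \left(- \frac{324}{5}\right) 1 = - \frac{324}{5}$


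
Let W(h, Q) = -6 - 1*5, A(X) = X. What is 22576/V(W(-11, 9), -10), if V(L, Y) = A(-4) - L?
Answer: 22576/7 ≈ 3225.1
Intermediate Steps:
W(h, Q) = -11 (W(h, Q) = -6 - 5 = -11)
V(L, Y) = -4 - L
22576/V(W(-11, 9), -10) = 22576/(-4 - 1*(-11)) = 22576/(-4 + 11) = 22576/7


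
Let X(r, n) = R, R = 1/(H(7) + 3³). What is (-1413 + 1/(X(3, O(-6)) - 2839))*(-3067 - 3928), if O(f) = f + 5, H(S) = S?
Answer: 190809412741/19305 ≈ 9.8839e+6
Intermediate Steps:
O(f) = 5 + f
R = 1/34 (R = 1/(7 + 3³) = 1/(7 + 27) = 1/34 ≈ 0.029412)
X(r, n) = 1/34
(-1413 + 1/(X(3, O(-6)) - 2839))*(-3067 - 3928) = (-1413 + 1/(1/34 - 2839))*(-3067 - 3928) = (-1413 + 1/(-96525/34))*(-6995) = (-1413 - 34/96525)*(-6995) = -136389859/96525*(-6995) = 190809412741/19305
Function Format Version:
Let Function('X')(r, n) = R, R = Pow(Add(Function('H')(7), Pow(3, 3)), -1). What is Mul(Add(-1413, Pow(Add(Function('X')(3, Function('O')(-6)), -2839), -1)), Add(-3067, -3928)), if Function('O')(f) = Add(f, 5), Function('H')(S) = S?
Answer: Rational(190809412741, 19305) ≈ 9.8839e+6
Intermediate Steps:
Function('O')(f) = Add(5, f)
R = Rational(1, 34) (R = Pow(Add(7, Pow(3, 3)), -1) = Pow(Add(7, 27), -1) = Pow(34, -1) = Rational(1, 34) ≈ 0.029412)
Function('X')(r, n) = Rational(1, 34)
Mul(Add(-1413, Pow(Add(Function('X')(3, Function('O')(-6)), -2839), -1)), Add(-3067, -3928)) = Mul(Add(-1413, Pow(Add(Rational(1, 34), -2839), -1)), Add(-3067, -3928)) = Mul(Add(-1413, Pow(Rational(-96525, 34), -1)), -6995) = Mul(Add(-1413, Rational(-34, 96525)), -6995) = Mul(Rational(-136389859, 96525), -6995) = Rational(190809412741, 19305)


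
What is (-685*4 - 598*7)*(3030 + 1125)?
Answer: -28777530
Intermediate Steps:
(-685*4 - 598*7)*(3030 + 1125) = (-2740 - 4186)*4155 = -6926*4155 = -28777530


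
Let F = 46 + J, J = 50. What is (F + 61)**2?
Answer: 24649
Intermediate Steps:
F = 96 (F = 46 + 50 = 96)
(F + 61)**2 = (96 + 61)**2 = 157**2 = 24649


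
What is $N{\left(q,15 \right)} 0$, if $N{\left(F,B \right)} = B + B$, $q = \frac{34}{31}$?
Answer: $0$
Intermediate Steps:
$q = \frac{34}{31}$ ($q = 34 \cdot \frac{1}{31} = \frac{34}{31} \approx 1.0968$)
$N{\left(F,B \right)} = 2 B$
$N{\left(q,15 \right)} 0 = 2 \cdot 15 \cdot 0 = 30 \cdot 0 = 0$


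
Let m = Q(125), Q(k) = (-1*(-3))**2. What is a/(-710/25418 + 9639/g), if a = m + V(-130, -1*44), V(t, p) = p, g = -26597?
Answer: 166630205/1858366 ≈ 89.665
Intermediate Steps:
Q(k) = 9 (Q(k) = 3**2 = 9)
m = 9
a = -35 (a = 9 - 1*44 = 9 - 44 = -35)
a/(-710/25418 + 9639/g) = -35/(-710/25418 + 9639/(-26597)) = -35/(-710*1/25418 + 9639*(-1/26597)) = -35/(-5/179 - 9639/26597) = -35/(-1858366/4760863) = -35*(-4760863/1858366) = 166630205/1858366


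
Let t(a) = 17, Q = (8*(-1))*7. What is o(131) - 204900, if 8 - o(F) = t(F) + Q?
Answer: -204853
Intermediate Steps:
Q = -56 (Q = -8*7 = -56)
o(F) = 47 (o(F) = 8 - (17 - 56) = 8 - 1*(-39) = 8 + 39 = 47)
o(131) - 204900 = 47 - 204900 = -204853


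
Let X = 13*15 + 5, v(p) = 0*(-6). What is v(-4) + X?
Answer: 200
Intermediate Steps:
v(p) = 0
X = 200 (X = 195 + 5 = 200)
v(-4) + X = 0 + 200 = 200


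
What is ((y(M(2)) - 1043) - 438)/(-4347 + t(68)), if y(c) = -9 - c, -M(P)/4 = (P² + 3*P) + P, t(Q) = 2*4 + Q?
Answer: 1442/4271 ≈ 0.33763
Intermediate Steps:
t(Q) = 8 + Q
M(P) = -16*P - 4*P² (M(P) = -4*((P² + 3*P) + P) = -4*(P² + 4*P) = -16*P - 4*P²)
((y(M(2)) - 1043) - 438)/(-4347 + t(68)) = (((-9 - (-4)*2*(4 + 2)) - 1043) - 438)/(-4347 + (8 + 68)) = (((-9 - (-4)*2*6) - 1043) - 438)/(-4347 + 76) = (((-9 - 1*(-48)) - 1043) - 438)/(-4271) = (((-9 + 48) - 1043) - 438)*(-1/4271) = ((39 - 1043) - 438)*(-1/4271) = (-1004 - 438)*(-1/4271) = -1442*(-1/4271) = 1442/4271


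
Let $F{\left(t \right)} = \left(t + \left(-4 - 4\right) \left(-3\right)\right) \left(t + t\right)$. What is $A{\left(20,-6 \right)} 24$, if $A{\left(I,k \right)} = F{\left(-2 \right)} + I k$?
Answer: $-4992$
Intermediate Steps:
$F{\left(t \right)} = 2 t \left(24 + t\right)$ ($F{\left(t \right)} = \left(t - -24\right) 2 t = \left(t + 24\right) 2 t = \left(24 + t\right) 2 t = 2 t \left(24 + t\right)$)
$A{\left(I,k \right)} = -88 + I k$ ($A{\left(I,k \right)} = 2 \left(-2\right) \left(24 - 2\right) + I k = 2 \left(-2\right) 22 + I k = -88 + I k$)
$A{\left(20,-6 \right)} 24 = \left(-88 + 20 \left(-6\right)\right) 24 = \left(-88 - 120\right) 24 = \left(-208\right) 24 = -4992$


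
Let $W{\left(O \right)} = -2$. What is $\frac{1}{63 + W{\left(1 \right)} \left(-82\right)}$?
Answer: $\frac{1}{227} \approx 0.0044053$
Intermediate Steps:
$\frac{1}{63 + W{\left(1 \right)} \left(-82\right)} = \frac{1}{63 - -164} = \frac{1}{63 + 164} = \frac{1}{227}$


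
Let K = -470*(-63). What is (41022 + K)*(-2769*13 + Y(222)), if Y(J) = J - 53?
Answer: -2530603296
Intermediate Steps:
Y(J) = -53 + J
K = 29610
(41022 + K)*(-2769*13 + Y(222)) = (41022 + 29610)*(-2769*13 + (-53 + 222)) = 70632*(-35997 + 169) = 70632*(-35828) = -2530603296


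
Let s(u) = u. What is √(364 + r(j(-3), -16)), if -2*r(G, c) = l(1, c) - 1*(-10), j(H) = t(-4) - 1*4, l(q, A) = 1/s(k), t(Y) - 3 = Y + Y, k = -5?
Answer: 3*√3990/10 ≈ 18.950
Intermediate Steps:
t(Y) = 3 + 2*Y (t(Y) = 3 + (Y + Y) = 3 + 2*Y)
l(q, A) = -⅕ (l(q, A) = 1/(-5) = -⅕)
j(H) = -9 (j(H) = (3 + 2*(-4)) - 1*4 = (3 - 8) - 4 = -5 - 4 = -9)
r(G, c) = -49/10 (r(G, c) = -(-⅕ - 1*(-10))/2 = -(-⅕ + 10)/2 = -½*49/5 = -49/10)
√(364 + r(j(-3), -16)) = √(364 - 49/10) = √(3591/10) = 3*√3990/10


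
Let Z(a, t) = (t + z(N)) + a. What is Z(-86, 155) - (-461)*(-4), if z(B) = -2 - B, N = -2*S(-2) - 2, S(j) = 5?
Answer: -1765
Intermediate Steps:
N = -12 (N = -2*5 - 2 = -10 - 2 = -12)
Z(a, t) = 10 + a + t (Z(a, t) = (t + (-2 - 1*(-12))) + a = (t + (-2 + 12)) + a = (t + 10) + a = (10 + t) + a = 10 + a + t)
Z(-86, 155) - (-461)*(-4) = (10 - 86 + 155) - (-461)*(-4) = 79 - 1*1844 = 79 - 1844 = -1765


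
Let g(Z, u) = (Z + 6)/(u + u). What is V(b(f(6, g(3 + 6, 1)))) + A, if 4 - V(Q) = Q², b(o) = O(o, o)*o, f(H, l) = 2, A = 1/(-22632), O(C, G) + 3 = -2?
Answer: -2172673/22632 ≈ -96.000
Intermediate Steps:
O(C, G) = -5 (O(C, G) = -3 - 2 = -5)
g(Z, u) = (6 + Z)/(2*u) (g(Z, u) = (6 + Z)/((2*u)) = (6 + Z)*(1/(2*u)) = (6 + Z)/(2*u))
A = -1/22632 ≈ -4.4185e-5
b(o) = -5*o
V(Q) = 4 - Q²
V(b(f(6, g(3 + 6, 1)))) + A = (4 - (-5*2)²) - 1/22632 = (4 - 1*(-10)²) - 1/22632 = (4 - 1*100) - 1/22632 = (4 - 100) - 1/22632 = -96 - 1/22632 = -2172673/22632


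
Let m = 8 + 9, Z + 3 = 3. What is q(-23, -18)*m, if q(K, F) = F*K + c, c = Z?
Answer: 7038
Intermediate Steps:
Z = 0 (Z = -3 + 3 = 0)
c = 0
q(K, F) = F*K (q(K, F) = F*K + 0 = F*K)
m = 17
q(-23, -18)*m = -18*(-23)*17 = 414*17 = 7038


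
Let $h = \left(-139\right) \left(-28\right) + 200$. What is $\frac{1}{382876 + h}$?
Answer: $\frac{1}{386968} \approx 2.5842 \cdot 10^{-6}$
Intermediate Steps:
$h = 4092$ ($h = 3892 + 200 = 4092$)
$\frac{1}{382876 + h} = \frac{1}{382876 + 4092} = \frac{1}{386968}$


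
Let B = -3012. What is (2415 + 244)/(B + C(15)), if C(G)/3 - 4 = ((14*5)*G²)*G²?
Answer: 2659/10628250 ≈ 0.00025018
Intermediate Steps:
C(G) = 12 + 210*G⁴ (C(G) = 12 + 3*(((14*5)*G²)*G²) = 12 + 3*((70*G²)*G²) = 12 + 3*(70*G⁴) = 12 + 210*G⁴)
(2415 + 244)/(B + C(15)) = (2415 + 244)/(-3012 + (12 + 210*15⁴)) = 2659/(-3012 + (12 + 210*50625)) = 2659/(-3012 + (12 + 10631250)) = 2659/(-3012 + 10631262) = 2659/10628250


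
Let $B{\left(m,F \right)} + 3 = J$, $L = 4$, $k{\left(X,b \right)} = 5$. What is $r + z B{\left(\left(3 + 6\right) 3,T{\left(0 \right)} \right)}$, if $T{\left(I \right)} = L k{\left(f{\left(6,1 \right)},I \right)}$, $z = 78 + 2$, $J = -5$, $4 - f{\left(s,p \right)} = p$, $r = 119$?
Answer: $-521$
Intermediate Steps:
$f{\left(s,p \right)} = 4 - p$
$z = 80$
$T{\left(I \right)} = 20$ ($T{\left(I \right)} = 4 \cdot 5 = 20$)
$B{\left(m,F \right)} = -8$ ($B{\left(m,F \right)} = -3 - 5 = -8$)
$r + z B{\left(\left(3 + 6\right) 3,T{\left(0 \right)} \right)} = 119 + 80 \left(-8\right) = 119 - 640 = -521$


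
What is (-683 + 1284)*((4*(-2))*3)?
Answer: -14424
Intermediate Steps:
(-683 + 1284)*((4*(-2))*3) = 601*(-8*3) = 601*(-24) = -14424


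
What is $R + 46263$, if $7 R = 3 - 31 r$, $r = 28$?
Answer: $\frac{322976}{7} \approx 46139.0$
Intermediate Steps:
$R = - \frac{865}{7}$ ($R = \frac{3 - 868}{7} = \frac{1}{7} \left(-865\right) = - \frac{865}{7} \approx -123.57$)
$R + 46263 = - \frac{865}{7} + 46263 = \frac{322976}{7}$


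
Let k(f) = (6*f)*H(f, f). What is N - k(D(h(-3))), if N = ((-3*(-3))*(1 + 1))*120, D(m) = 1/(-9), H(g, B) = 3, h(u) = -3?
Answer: 2162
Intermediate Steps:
D(m) = -⅑
k(f) = 18*f (k(f) = (6*f)*3 = 18*f)
N = 2160 (N = (9*2)*120 = 18*120 = 2160)
N - k(D(h(-3))) = 2160 - 18*(-1)/9 = 2160 - 1*(-2) = 2160 + 2 = 2162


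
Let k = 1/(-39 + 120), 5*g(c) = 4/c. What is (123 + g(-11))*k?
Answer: 6761/4455 ≈ 1.5176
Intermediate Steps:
g(c) = 4/(5*c) (g(c) = (4/c)/5 = 4/(5*c))
k = 1/81 ≈ 0.012346
(123 + g(-11))*k = (123 + (⅘)/(-11))*(1/81) = (123 + (⅘)*(-1/11))*(1/81) = (123 - 4/55)*(1/81) = (6761/55)*(1/81) = 6761/4455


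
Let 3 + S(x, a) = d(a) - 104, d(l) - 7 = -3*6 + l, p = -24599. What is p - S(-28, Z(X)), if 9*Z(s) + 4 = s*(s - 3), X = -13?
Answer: -73511/3 ≈ -24504.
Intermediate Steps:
d(l) = -11 + l (d(l) = 7 + (-3*6 + l) = 7 + (-18 + l) = -11 + l)
Z(s) = -4/9 + s*(-3 + s)/9 (Z(s) = -4/9 + (s*(s - 3))/9 = -4/9 + (s*(-3 + s))/9 = -4/9 + s*(-3 + s)/9)
S(x, a) = -118 + a (S(x, a) = -3 + ((-11 + a) - 104) = -3 + (-115 + a) = -118 + a)
p - S(-28, Z(X)) = -24599 - (-118 + (-4/9 - ⅓*(-13) + (⅑)*(-13)²)) = -24599 - (-118 + (-4/9 + 13/3 + (⅑)*169)) = -24599 - (-118 + (-4/9 + 13/3 + 169/9)) = -24599 - (-118 + 68/3) = -24599 - 1*(-286/3) = -24599 + 286/3 = -73511/3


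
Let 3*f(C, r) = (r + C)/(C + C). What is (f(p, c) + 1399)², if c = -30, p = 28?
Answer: 13809775225/7056 ≈ 1.9572e+6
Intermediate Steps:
f(C, r) = (C + r)/(6*C) (f(C, r) = ((r + C)/(C + C))/3 = ((C + r)/((2*C)))/3 = ((C + r)*(1/(2*C)))/3 = ((C + r)/(2*C))/3 = (C + r)/(6*C))
(f(p, c) + 1399)² = ((⅙)*(28 - 30)/28 + 1399)² = ((⅙)*(1/28)*(-2) + 1399)² = (-1/84 + 1399)² = (117515/84)² = 13809775225/7056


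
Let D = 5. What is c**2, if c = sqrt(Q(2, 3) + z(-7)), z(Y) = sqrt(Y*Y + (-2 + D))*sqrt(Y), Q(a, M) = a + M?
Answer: 5 + 2*I*sqrt(91) ≈ 5.0 + 19.079*I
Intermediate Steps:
Q(a, M) = M + a
z(Y) = sqrt(Y)*sqrt(3 + Y**2) (z(Y) = sqrt(Y*Y + (-2 + 5))*sqrt(Y) = sqrt(Y**2 + 3)*sqrt(Y) = sqrt(3 + Y**2)*sqrt(Y) = sqrt(Y)*sqrt(3 + Y**2))
c = sqrt(5 + 2*I*sqrt(91)) (c = sqrt((3 + 2) + sqrt(-7)*sqrt(3 + (-7)**2)) = sqrt(5 + (I*sqrt(7))*sqrt(3 + 49)) = sqrt(5 + (I*sqrt(7))*sqrt(52)) = sqrt(5 + (I*sqrt(7))*(2*sqrt(13))) = sqrt(5 + 2*I*sqrt(91)) ≈ 3.5159 + 2.7132*I)
c**2 = (sqrt(5 + 2*I*sqrt(91)))**2 = 5 + 2*I*sqrt(91)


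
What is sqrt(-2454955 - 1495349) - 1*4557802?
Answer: -4557802 + 4*I*sqrt(246894) ≈ -4.5578e+6 + 1987.5*I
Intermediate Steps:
sqrt(-2454955 - 1495349) - 1*4557802 = sqrt(-3950304) - 4557802 = 4*I*sqrt(246894) - 4557802 = -4557802 + 4*I*sqrt(246894)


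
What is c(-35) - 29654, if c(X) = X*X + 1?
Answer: -28428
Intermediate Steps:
c(X) = 1 + X² (c(X) = X² + 1 = 1 + X²)
c(-35) - 29654 = (1 + (-35)²) - 29654 = (1 + 1225) - 29654 = 1226 - 29654 = -28428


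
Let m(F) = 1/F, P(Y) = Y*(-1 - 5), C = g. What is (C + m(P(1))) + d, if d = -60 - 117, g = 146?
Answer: -187/6 ≈ -31.167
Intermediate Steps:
C = 146
d = -177
P(Y) = -6*Y (P(Y) = Y*(-6) = -6*Y)
(C + m(P(1))) + d = (146 + 1/(-6*1)) - 177 = (146 + 1/(-6)) - 177 = (146 - 1/6) - 177 = 875/6 - 177 = -187/6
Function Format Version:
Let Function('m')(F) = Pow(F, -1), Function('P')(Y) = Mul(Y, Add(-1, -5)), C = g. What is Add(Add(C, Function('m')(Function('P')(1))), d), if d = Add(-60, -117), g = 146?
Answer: Rational(-187, 6) ≈ -31.167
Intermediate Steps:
C = 146
d = -177
Function('P')(Y) = Mul(-6, Y) (Function('P')(Y) = Mul(Y, -6) = Mul(-6, Y))
Add(Add(C, Function('m')(Function('P')(1))), d) = Add(Add(146, Pow(Mul(-6, 1), -1)), -177) = Add(Add(146, Pow(-6, -1)), -177) = Add(Add(146, Rational(-1, 6)), -177) = Add(Rational(875, 6), -177) = Rational(-187, 6)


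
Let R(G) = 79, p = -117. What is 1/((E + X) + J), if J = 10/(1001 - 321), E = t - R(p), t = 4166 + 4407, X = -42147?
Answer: -68/2288403 ≈ -2.9715e-5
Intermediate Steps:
t = 8573
E = 8494 (E = 8573 - 1*79 = 8573 - 79 = 8494)
J = 1/68 (J = 10/680 = (1/680)*10 = 1/68 ≈ 0.014706)
1/((E + X) + J) = 1/((8494 - 42147) + 1/68) = 1/(-33653 + 1/68) = 1/(-2288403/68) = -68/2288403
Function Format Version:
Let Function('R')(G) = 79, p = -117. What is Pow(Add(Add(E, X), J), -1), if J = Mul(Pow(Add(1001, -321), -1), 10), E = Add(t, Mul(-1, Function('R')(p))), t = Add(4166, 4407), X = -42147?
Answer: Rational(-68, 2288403) ≈ -2.9715e-5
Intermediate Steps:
t = 8573
E = 8494 (E = Add(8573, Mul(-1, 79)) = Add(8573, -79) = 8494)
J = Rational(1, 68) (J = Mul(Pow(680, -1), 10) = Mul(Rational(1, 680), 10) = Rational(1, 68) ≈ 0.014706)
Pow(Add(Add(E, X), J), -1) = Pow(Add(Add(8494, -42147), Rational(1, 68)), -1) = Pow(Add(-33653, Rational(1, 68)), -1) = Pow(Rational(-2288403, 68), -1) = Rational(-68, 2288403)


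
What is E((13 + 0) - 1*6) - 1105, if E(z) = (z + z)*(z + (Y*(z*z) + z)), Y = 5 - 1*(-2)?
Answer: 3893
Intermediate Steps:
Y = 7 (Y = 5 + 2 = 7)
E(z) = 2*z*(2*z + 7*z**2) (E(z) = (z + z)*(z + (7*(z*z) + z)) = (2*z)*(z + (7*z**2 + z)) = (2*z)*(z + (z + 7*z**2)) = (2*z)*(2*z + 7*z**2) = 2*z*(2*z + 7*z**2))
E((13 + 0) - 1*6) - 1105 = ((13 + 0) - 1*6)**2*(4 + 14*((13 + 0) - 1*6)) - 1105 = (13 - 6)**2*(4 + 14*(13 - 6)) - 1105 = 7**2*(4 + 14*7) - 1105 = 49*(4 + 98) - 1105 = 49*102 - 1105 = 4998 - 1105 = 3893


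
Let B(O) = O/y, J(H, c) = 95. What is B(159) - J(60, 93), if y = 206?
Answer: -19411/206 ≈ -94.228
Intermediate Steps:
B(O) = O/206
B(159) - J(60, 93) = (1/206)*159 - 1*95 = 159/206 - 95 = -19411/206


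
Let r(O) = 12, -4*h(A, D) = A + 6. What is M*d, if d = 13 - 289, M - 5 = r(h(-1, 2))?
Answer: -4692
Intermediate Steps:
h(A, D) = -3/2 - A/4 (h(A, D) = -(A + 6)/4 = -(6 + A)/4 = -3/2 - A/4)
M = 17 (M = 5 + 12 = 17)
d = -276
M*d = 17*(-276) = -4692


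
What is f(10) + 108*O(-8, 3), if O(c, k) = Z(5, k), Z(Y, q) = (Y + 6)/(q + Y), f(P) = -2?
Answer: 293/2 ≈ 146.50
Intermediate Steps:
Z(Y, q) = (6 + Y)/(Y + q)
O(c, k) = 11/(5 + k) (O(c, k) = (6 + 5)/(5 + k) = 11/(5 + k))
f(10) + 108*O(-8, 3) = -2 + 108*(11/(5 + 3)) = -2 + 108*(11/8) = -2 + 297/2 = 293/2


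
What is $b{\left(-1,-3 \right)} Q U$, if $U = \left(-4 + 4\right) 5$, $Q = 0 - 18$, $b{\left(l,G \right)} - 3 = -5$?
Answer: $0$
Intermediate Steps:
$b{\left(l,G \right)} = -2$ ($b{\left(l,G \right)} = 3 - 5 = -2$)
$Q = -18$ ($Q = 0 - 18 = -18$)
$U = 0$ ($U = 0 \cdot 5 = 0$)
$b{\left(-1,-3 \right)} Q U = \left(-2\right) \left(-18\right) 0 = 36 \cdot 0 = 0$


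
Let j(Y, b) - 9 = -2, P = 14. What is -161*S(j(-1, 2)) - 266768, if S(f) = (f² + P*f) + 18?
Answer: -293333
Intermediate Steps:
j(Y, b) = 7 (j(Y, b) = 9 - 2 = 7)
S(f) = 18 + f² + 14*f (S(f) = (f² + 14*f) + 18 = 18 + f² + 14*f)
-161*S(j(-1, 2)) - 266768 = -161*(18 + 7² + 14*7) - 266768 = -161*(18 + 49 + 98) - 266768 = -161*165 - 266768 = -26565 - 266768 = -293333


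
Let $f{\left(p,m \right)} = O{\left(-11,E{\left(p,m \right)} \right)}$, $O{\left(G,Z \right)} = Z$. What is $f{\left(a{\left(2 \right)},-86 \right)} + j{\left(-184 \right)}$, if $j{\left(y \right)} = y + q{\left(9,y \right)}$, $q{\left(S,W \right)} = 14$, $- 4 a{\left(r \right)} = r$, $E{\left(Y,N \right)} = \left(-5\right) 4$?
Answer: $-190$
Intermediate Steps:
$E{\left(Y,N \right)} = -20$
$a{\left(r \right)} = - \frac{r}{4}$
$f{\left(p,m \right)} = -20$
$j{\left(y \right)} = 14 + y$ ($j{\left(y \right)} = y + 14 = 14 + y$)
$f{\left(a{\left(2 \right)},-86 \right)} + j{\left(-184 \right)} = -20 + \left(14 - 184\right) = -20 - 170 = -190$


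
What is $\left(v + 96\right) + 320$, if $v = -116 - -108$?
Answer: $408$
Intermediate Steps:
$v = -8$ ($v = -116 + 108 = -8$)
$\left(v + 96\right) + 320 = \left(-8 + 96\right) + 320 = 88 + 320 = 408$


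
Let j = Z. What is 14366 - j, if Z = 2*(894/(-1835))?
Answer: 26363398/1835 ≈ 14367.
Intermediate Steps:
Z = -1788/1835 (Z = 2*(894*(-1/1835)) = 2*(-894/1835) = -1788/1835 ≈ -0.97439)
j = -1788/1835 ≈ -0.97439
14366 - j = 14366 - 1*(-1788/1835) = 14366 + 1788/1835 = 26363398/1835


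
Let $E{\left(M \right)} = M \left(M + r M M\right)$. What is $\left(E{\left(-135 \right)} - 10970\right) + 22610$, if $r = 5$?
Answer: $-12272010$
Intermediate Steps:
$E{\left(M \right)} = M \left(M + 5 M^{2}\right)$ ($E{\left(M \right)} = M \left(M + 5 M M\right) = M \left(M + 5 M^{2}\right)$)
$\left(E{\left(-135 \right)} - 10970\right) + 22610 = \left(\left(-135\right)^{2} \left(1 + 5 \left(-135\right)\right) - 10970\right) + 22610 = \left(18225 \left(1 - 675\right) - 10970\right) + 22610 = \left(18225 \left(-674\right) - 10970\right) + 22610 = \left(-12283650 - 10970\right) + 22610 = -12294620 + 22610 = -12272010$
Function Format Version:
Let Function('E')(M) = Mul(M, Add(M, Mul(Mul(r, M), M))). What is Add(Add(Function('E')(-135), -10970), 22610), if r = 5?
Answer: -12272010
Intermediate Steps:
Function('E')(M) = Mul(M, Add(M, Mul(5, Pow(M, 2)))) (Function('E')(M) = Mul(M, Add(M, Mul(Mul(5, M), M))) = Mul(M, Add(M, Mul(5, Pow(M, 2)))))
Add(Add(Function('E')(-135), -10970), 22610) = Add(Add(Mul(Pow(-135, 2), Add(1, Mul(5, -135))), -10970), 22610) = Add(Add(Mul(18225, Add(1, -675)), -10970), 22610) = Add(Add(Mul(18225, -674), -10970), 22610) = Add(Add(-12283650, -10970), 22610) = Add(-12294620, 22610) = -12272010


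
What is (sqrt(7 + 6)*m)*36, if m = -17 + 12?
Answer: -180*sqrt(13) ≈ -649.00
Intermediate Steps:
m = -5
(sqrt(7 + 6)*m)*36 = (sqrt(7 + 6)*(-5))*36 = (sqrt(13)*(-5))*36 = -5*sqrt(13)*36 = -180*sqrt(13)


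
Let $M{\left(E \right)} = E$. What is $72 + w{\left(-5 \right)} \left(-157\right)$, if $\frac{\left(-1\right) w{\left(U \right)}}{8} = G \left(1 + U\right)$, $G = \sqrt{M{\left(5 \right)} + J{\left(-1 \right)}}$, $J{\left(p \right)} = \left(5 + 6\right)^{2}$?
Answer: $72 - 15072 \sqrt{14} \approx -56322.0$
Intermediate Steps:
$J{\left(p \right)} = 121$ ($J{\left(p \right)} = 11^{2} = 121$)
$G = 3 \sqrt{14}$ ($G = \sqrt{5 + 121} = \sqrt{126} = 3 \sqrt{14} \approx 11.225$)
$w{\left(U \right)} = - 24 \sqrt{14} \left(1 + U\right)$ ($w{\left(U \right)} = - 8 \cdot 3 \sqrt{14} \left(1 + U\right) = - 24 \sqrt{14} \left(1 + U\right)$)
$72 + w{\left(-5 \right)} \left(-157\right) = 72 + 24 \sqrt{14} \left(-1 - -5\right) \left(-157\right) = 72 + 24 \sqrt{14} \left(-1 + 5\right) \left(-157\right) = 72 + 24 \sqrt{14} \cdot 4 \left(-157\right) = 72 + 96 \sqrt{14} \left(-157\right) = 72 - 15072 \sqrt{14}$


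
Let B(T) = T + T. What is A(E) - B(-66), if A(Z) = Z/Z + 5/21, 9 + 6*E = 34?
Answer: 2798/21 ≈ 133.24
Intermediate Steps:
E = 25/6 (E = -3/2 + (⅙)*34 = -3/2 + 17/3 = 25/6 ≈ 4.1667)
A(Z) = 26/21 (A(Z) = 1 + 5*(1/21) = 1 + 5/21 = 26/21)
B(T) = 2*T
A(E) - B(-66) = 26/21 - 2*(-66) = 26/21 - 1*(-132) = 26/21 + 132 = 2798/21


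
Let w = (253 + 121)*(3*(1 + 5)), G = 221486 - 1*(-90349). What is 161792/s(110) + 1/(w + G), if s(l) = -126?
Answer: -8590265323/6689907 ≈ -1284.1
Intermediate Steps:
G = 311835 (G = 221486 + 90349 = 311835)
w = 6732 (w = 374*(3*6) = 374*18 = 6732)
161792/s(110) + 1/(w + G) = 161792/(-126) + 1/(6732 + 311835) = 161792*(-1/126) + 1/318567 = -80896/63 + 1/318567 = -8590265323/6689907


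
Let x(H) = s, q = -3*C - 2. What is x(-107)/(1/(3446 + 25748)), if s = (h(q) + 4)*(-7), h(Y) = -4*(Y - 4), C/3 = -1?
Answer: 1634864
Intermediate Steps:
C = -3 (C = 3*(-1) = -3)
q = 7 (q = -3*(-3) - 2 = 9 - 2 = 7)
h(Y) = 16 - 4*Y (h(Y) = -4*(-4 + Y) = 16 - 4*Y)
s = 56 (s = ((16 - 4*7) + 4)*(-7) = ((16 - 28) + 4)*(-7) = (-12 + 4)*(-7) = -8*(-7) = 56)
x(H) = 56
x(-107)/(1/(3446 + 25748)) = 56/(1/(3446 + 25748)) = 56/(1/29194) = 56*29194 = 1634864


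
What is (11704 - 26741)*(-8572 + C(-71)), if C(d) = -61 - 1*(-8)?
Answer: 129694125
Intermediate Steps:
C(d) = -53 (C(d) = -61 + 8 = -53)
(11704 - 26741)*(-8572 + C(-71)) = (11704 - 26741)*(-8572 - 53) = -15037*(-8625) = 129694125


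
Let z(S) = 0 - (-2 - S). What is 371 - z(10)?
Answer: 359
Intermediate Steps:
z(S) = 2 + S (z(S) = 0 + (2 + S) = 2 + S)
371 - z(10) = 371 - (2 + 10) = 371 - 1*12 = 371 - 12 = 359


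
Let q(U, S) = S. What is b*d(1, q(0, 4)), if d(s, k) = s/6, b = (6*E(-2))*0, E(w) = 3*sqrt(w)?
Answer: 0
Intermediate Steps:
b = 0 (b = (6*(3*sqrt(-2)))*0 = (6*(3*(I*sqrt(2))))*0 = (6*(3*I*sqrt(2)))*0 = (18*I*sqrt(2))*0 = 0)
d(s, k) = s/6 (d(s, k) = s*(1/6) = s/6)
b*d(1, q(0, 4)) = 0*((1/6)*1) = 0*(1/6) = 0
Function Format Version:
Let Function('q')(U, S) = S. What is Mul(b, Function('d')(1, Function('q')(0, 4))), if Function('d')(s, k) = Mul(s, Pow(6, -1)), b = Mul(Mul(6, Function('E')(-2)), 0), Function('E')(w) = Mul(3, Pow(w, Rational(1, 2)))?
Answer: 0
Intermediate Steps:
b = 0 (b = Mul(Mul(6, Mul(3, Pow(-2, Rational(1, 2)))), 0) = Mul(Mul(6, Mul(3, Mul(I, Pow(2, Rational(1, 2))))), 0) = Mul(Mul(6, Mul(3, I, Pow(2, Rational(1, 2)))), 0) = Mul(Mul(18, I, Pow(2, Rational(1, 2))), 0) = 0)
Function('d')(s, k) = Mul(Rational(1, 6), s) (Function('d')(s, k) = Mul(s, Rational(1, 6)) = Mul(Rational(1, 6), s))
Mul(b, Function('d')(1, Function('q')(0, 4))) = Mul(0, Mul(Rational(1, 6), 1)) = Mul(0, Rational(1, 6)) = 0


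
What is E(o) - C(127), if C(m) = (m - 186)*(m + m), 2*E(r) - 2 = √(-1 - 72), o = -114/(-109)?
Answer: 14987 + I*√73/2 ≈ 14987.0 + 4.272*I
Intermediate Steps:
o = 114/109 (o = -114*(-1/109) = 114/109 ≈ 1.0459)
E(r) = 1 + I*√73/2 (E(r) = 1 + √(-1 - 72)/2 = 1 + √(-73)/2 = 1 + (I*√73)/2 = 1 + I*√73/2)
C(m) = 2*m*(-186 + m) (C(m) = (-186 + m)*(2*m) = 2*m*(-186 + m))
E(o) - C(127) = (1 + I*√73/2) - 2*127*(-186 + 127) = (1 + I*√73/2) - 2*127*(-59) = (1 + I*√73/2) - 1*(-14986) = (1 + I*√73/2) + 14986 = 14987 + I*√73/2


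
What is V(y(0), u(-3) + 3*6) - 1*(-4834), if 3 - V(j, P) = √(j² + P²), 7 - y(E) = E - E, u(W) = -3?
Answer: 4837 - √274 ≈ 4820.4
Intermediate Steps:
y(E) = 7 (y(E) = 7 - (E - E) = 7 - 1*0 = 7 + 0 = 7)
V(j, P) = 3 - √(P² + j²) (V(j, P) = 3 - √(j² + P²) = 3 - √(P² + j²))
V(y(0), u(-3) + 3*6) - 1*(-4834) = (3 - √((-3 + 3*6)² + 7²)) - 1*(-4834) = (3 - √((-3 + 18)² + 49)) + 4834 = (3 - √(15² + 49)) + 4834 = (3 - √(225 + 49)) + 4834 = (3 - √274) + 4834 = 4837 - √274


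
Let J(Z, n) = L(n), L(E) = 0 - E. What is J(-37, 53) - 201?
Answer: -254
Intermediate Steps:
L(E) = -E
J(Z, n) = -n
J(-37, 53) - 201 = -1*53 - 201 = -53 - 201 = -254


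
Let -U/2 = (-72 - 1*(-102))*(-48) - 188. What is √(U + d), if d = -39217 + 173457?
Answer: 2*√34374 ≈ 370.80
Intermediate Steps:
U = 3256 (U = -2*((-72 - 1*(-102))*(-48) - 188) = -2*((-72 + 102)*(-48) - 188) = -2*(30*(-48) - 188) = -2*(-1440 - 188) = -2*(-1628) = 3256)
d = 134240
√(U + d) = √(3256 + 134240) = √137496 = 2*√34374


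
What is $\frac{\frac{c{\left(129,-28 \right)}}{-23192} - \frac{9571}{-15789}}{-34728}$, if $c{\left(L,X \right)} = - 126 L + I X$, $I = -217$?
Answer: $- \frac{191335537}{6358323265632} \approx -3.0092 \cdot 10^{-5}$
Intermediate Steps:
$c{\left(L,X \right)} = - 217 X - 126 L$ ($c{\left(L,X \right)} = - 126 L - 217 X = - 217 X - 126 L$)
$\frac{\frac{c{\left(129,-28 \right)}}{-23192} - \frac{9571}{-15789}}{-34728} = \frac{\frac{\left(-217\right) \left(-28\right) - 16254}{-23192} - \frac{9571}{-15789}}{-34728} = \left(\left(6076 - 16254\right) \left(- \frac{1}{23192}\right) - - \frac{9571}{15789}\right) \left(- \frac{1}{34728}\right) = \left(\left(-10178\right) \left(- \frac{1}{23192}\right) + \frac{9571}{15789}\right) \left(- \frac{1}{34728}\right) = \left(\frac{5089}{11596} + \frac{9571}{15789}\right) \left(- \frac{1}{34728}\right) = \frac{191335537}{183089244} \left(- \frac{1}{34728}\right) = - \frac{191335537}{6358323265632}$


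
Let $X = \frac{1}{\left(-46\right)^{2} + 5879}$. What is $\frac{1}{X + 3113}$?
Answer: $\frac{7995}{24888436} \approx 0.00032123$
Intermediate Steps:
$X = \frac{1}{7995}$ ($X = \frac{1}{2116 + 5879} = \frac{1}{7995} \approx 0.00012508$)
$\frac{1}{X + 3113} = \frac{1}{\frac{1}{7995} + 3113} = \frac{1}{\frac{24888436}{7995}} = \frac{7995}{24888436}$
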